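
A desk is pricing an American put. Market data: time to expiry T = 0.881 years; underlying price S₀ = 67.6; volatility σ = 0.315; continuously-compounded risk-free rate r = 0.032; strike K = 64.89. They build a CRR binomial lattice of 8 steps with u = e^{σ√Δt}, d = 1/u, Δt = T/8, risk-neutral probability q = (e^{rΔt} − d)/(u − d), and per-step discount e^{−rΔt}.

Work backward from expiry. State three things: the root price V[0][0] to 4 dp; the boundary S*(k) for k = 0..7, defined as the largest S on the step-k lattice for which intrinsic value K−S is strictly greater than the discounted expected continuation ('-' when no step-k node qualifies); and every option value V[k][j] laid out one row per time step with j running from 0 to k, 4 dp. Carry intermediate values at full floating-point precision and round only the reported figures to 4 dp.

Δt=0.11013, u=1.11019, d=0.90075, q=0.49075, disc=e^(-rΔt)=0.99648
k=8 terminal: V=max(K-S,0) → 35.5971 28.7858 20.3906 10.0433 0.0000 0.0000 0.0000 0.0000 0.0000
k=7: j=0 S=32.5207 intr=32.3693 cont=32.1410 V=32.3693[EX]; j=1 S=40.0826 intr=24.8074 cont=24.5791 V=24.8074[EX]; j=2 S=49.4029 intr=15.4871 cont=15.2588 V=15.4871[EX]; j=3 S=60.8904 intr=3.9996 cont=5.0966 V=5.0966[hold]; j=4 S=75.0490 intr=0.0000 cont=0.0000 V=0.0000[hold]; j=5 S=92.4999 intr=0.0000 cont=0.0000 V=0.0000[hold]; j=6 S=114.0085 intr=0.0000 cont=0.0000 V=0.0000[hold]; j=7 S=140.5185 intr=0.0000 cont=0.0000 V=0.0000[hold]  S*(7)=49.4029
k=6: j=0 S=36.1042 intr=28.7858 cont=28.5575 V=28.7858[EX]; j=1 S=44.4994 intr=20.3906 cont=20.1623 V=20.3906[EX]; j=2 S=54.8467 intr=10.0433 cont=10.3515 V=10.3515[hold]; j=3 S=67.6000 intr=0.0000 cont=2.5863 V=2.5863[hold]; j=4 S=83.3188 intr=0.0000 cont=0.0000 V=0.0000[hold]; j=5 S=102.6926 intr=0.0000 cont=0.0000 V=0.0000[hold]; j=6 S=126.5713 intr=0.0000 cont=0.0000 V=0.0000[hold]  S*(6)=44.4994
k=5: j=0 S=40.0826 intr=24.8074 cont=24.5791 V=24.8074[EX]; j=1 S=49.4029 intr=15.4871 cont=15.4095 V=15.4871[EX]; j=2 S=60.8904 intr=3.9996 cont=6.5178 V=6.5178[hold]; j=3 S=75.0490 intr=0.0000 cont=1.3125 V=1.3125[hold]; j=4 S=92.4999 intr=0.0000 cont=0.0000 V=0.0000[hold]; j=5 S=114.0085 intr=0.0000 cont=0.0000 V=0.0000[hold]  S*(5)=49.4029
k=4: j=0 S=44.4994 intr=20.3906 cont=20.1623 V=20.3906[EX]; j=1 S=54.8467 intr=10.0433 cont=11.0464 V=11.0464[hold]; j=2 S=67.6000 intr=0.0000 cont=3.9493 V=3.9493[hold]; j=3 S=83.3188 intr=0.0000 cont=0.6660 V=0.6660[hold]; j=4 S=102.6926 intr=0.0000 cont=0.0000 V=0.0000[hold]  S*(4)=44.4994
k=3: j=0 S=49.4029 intr=15.4871 cont=15.7494 V=15.7494[hold]; j=1 S=60.8904 intr=3.9996 cont=7.5370 V=7.5370[hold]; j=2 S=75.0490 intr=0.0000 cont=2.3298 V=2.3298[hold]; j=3 S=92.4999 intr=0.0000 cont=0.3380 V=0.3380[hold]  S*(3)=-
k=2: j=0 S=54.8467 intr=10.0433 cont=11.6780 V=11.6780[hold]; j=1 S=67.6000 intr=0.0000 cont=4.9641 V=4.9641[hold]; j=2 S=83.3188 intr=0.0000 cont=1.3476 V=1.3476[hold]  S*(2)=-
k=1: j=0 S=60.8904 intr=3.9996 cont=8.3537 V=8.3537[hold]; j=1 S=75.0490 intr=0.0000 cont=3.1781 V=3.1781[hold]  S*(1)=-
k=0: j=0 S=67.6000 intr=0.0000 cont=5.7933 V=5.7933[hold]  S*(0)=-

price = 5.7933
boundary = - - - - 44.4994 49.4029 44.4994 49.4029
tree:
5.7933
8.3537 3.1781
11.6780 4.9641 1.3476
15.7494 7.5370 2.3298 0.3380
20.3906 11.0464 3.9493 0.6660 0.0000
24.8074 15.4871 6.5178 1.3125 0.0000 0.0000
28.7858 20.3906 10.3515 2.5863 0.0000 0.0000 0.0000
32.3693 24.8074 15.4871 5.0966 0.0000 0.0000 0.0000 0.0000
35.5971 28.7858 20.3906 10.0433 0.0000 0.0000 0.0000 0.0000 0.0000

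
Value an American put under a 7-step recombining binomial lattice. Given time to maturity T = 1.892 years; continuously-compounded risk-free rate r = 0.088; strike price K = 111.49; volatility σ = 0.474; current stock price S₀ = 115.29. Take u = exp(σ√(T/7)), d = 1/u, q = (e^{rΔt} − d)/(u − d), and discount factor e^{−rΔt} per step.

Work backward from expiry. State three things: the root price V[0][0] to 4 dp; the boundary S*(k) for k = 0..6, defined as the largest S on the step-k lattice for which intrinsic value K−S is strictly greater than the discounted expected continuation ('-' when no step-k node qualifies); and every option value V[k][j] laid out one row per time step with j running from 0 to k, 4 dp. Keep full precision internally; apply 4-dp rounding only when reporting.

price = 20.2807
boundary = - - - 55.0459 70.4283 55.0459 70.4283
tree:
20.2807
29.4861 11.5881
41.5389 18.2495 5.1451
56.4441 27.8940 8.9940 1.3459
68.4668 41.0617 15.4047 2.6869 0.0000
77.8636 56.4441 25.6610 5.3643 0.0000 0.0000
85.2080 68.4668 41.0617 10.7095 0.0000 0.0000 0.0000
90.9483 77.8636 56.4441 21.3808 0.0000 0.0000 0.0000 0.0000

params: Δt=0.27029 u=1.27945 d=0.78159 q=0.48705 e^(-rΔt)=0.97650
t_7 payoffs: 90.9483 77.8636 56.4441 21.3808 0.0000 0.0000 0.0000 0.0000
t_6: node(6,0) S=26.2820 payoff=85.2080 vs cont=82.5875 → 85.2080 [stop]  node(6,1) S=43.0232 payoff=68.4668 vs cont=65.8463 → 68.4668 [stop]  node(6,2) S=70.4283 payoff=41.0617 vs cont=38.4412 → 41.0617 [stop]  node(6,3) S=115.2900 payoff=0.0000 vs cont=10.7095 → 10.7095 [wait]  node(6,4) S=188.7279 payoff=0.0000 vs cont=0.0000 → 0.0000 [wait]  node(6,5) S=308.9447 payoff=0.0000 vs cont=0.0000 → 0.0000 [wait]  node(6,6) S=505.7377 payoff=0.0000 vs cont=0.0000 → 0.0000 [wait]  ⇒ S*(6)=70.4283
t_5: node(5,0) S=33.6264 payoff=77.8636 vs cont=75.2431 → 77.8636 [stop]  node(5,1) S=55.0459 payoff=56.4441 vs cont=53.8236 → 56.4441 [stop]  node(5,2) S=90.1092 payoff=21.3808 vs cont=25.6610 → 25.6610 [wait]  node(5,3) S=147.5074 payoff=0.0000 vs cont=5.3643 → 5.3643 [wait]  node(5,4) S=241.4674 payoff=0.0000 vs cont=0.0000 → 0.0000 [wait]  node(5,5) S=395.2784 payoff=0.0000 vs cont=0.0000 → 0.0000 [wait]  ⇒ S*(5)=55.0459
t_4: node(4,0) S=43.0232 payoff=68.4668 vs cont=65.8463 → 68.4668 [stop]  node(4,1) S=70.4283 payoff=41.0617 vs cont=40.4769 → 41.0617 [stop]  node(4,2) S=115.2900 payoff=0.0000 vs cont=15.4047 → 15.4047 [wait]  node(4,3) S=188.7279 payoff=0.0000 vs cont=2.6869 → 2.6869 [wait]  node(4,4) S=308.9447 payoff=0.0000 vs cont=0.0000 → 0.0000 [wait]  ⇒ S*(4)=70.4283
t_3: node(3,0) S=55.0459 payoff=56.4441 vs cont=53.8236 → 56.4441 [stop]  node(3,1) S=90.1092 payoff=21.3808 vs cont=27.8940 → 27.8940 [wait]  node(3,2) S=147.5074 payoff=0.0000 vs cont=8.9940 → 8.9940 [wait]  node(3,3) S=241.4674 payoff=0.0000 vs cont=1.3459 → 1.3459 [wait]  ⇒ S*(3)=55.0459
t_2: node(2,0) S=70.4283 payoff=41.0617 vs cont=41.5389 → 41.5389 [wait]  node(2,1) S=115.2900 payoff=0.0000 vs cont=18.2495 → 18.2495 [wait]  node(2,2) S=188.7279 payoff=0.0000 vs cont=5.1451 → 5.1451 [wait]  ⇒ S*(2)=-
t_1: node(1,0) S=90.1092 payoff=21.3808 vs cont=29.4861 → 29.4861 [wait]  node(1,1) S=147.5074 payoff=0.0000 vs cont=11.5881 → 11.5881 [wait]  ⇒ S*(1)=-
t_0: node(0,0) S=115.2900 payoff=0.0000 vs cont=20.2807 → 20.2807 [wait]  ⇒ S*(0)=-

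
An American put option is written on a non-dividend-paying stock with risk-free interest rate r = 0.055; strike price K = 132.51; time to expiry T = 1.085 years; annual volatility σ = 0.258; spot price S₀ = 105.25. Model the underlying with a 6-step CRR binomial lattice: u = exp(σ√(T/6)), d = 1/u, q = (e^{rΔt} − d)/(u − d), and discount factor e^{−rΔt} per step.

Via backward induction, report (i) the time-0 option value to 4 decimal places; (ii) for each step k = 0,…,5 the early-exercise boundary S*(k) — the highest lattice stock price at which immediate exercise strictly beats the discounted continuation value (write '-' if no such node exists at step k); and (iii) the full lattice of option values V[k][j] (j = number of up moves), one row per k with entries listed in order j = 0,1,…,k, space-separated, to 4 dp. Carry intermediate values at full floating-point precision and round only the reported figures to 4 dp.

Δt=0.18083, u=1.11596, d=0.89609, q=0.51806, disc=e^(-rΔt)=0.99010
k=6 terminal: V=max(K-S,0) → 78.0177 64.6474 47.9964 27.2600 1.4356 0.0000 0.0000
k=5: j=0 S=60.8111 intr=71.6989 cont=70.3875 V=71.6989[EX]; j=1 S=75.7319 intr=56.7781 cont=55.4668 V=56.7781[EX]; j=2 S=94.3136 intr=38.1964 cont=36.8850 V=38.1964[EX]; j=3 S=117.4546 intr=15.0554 cont=13.7440 V=15.0554[EX]; j=4 S=146.2735 intr=0.0000 cont=0.6850 V=0.6850[hold]; j=5 S=182.1635 intr=0.0000 cont=0.0000 V=0.0000[hold]  S*(5)=117.4546
k=4: j=0 S=67.8626 intr=64.6474 cont=63.3360 V=64.6474[EX]; j=1 S=84.5136 intr=47.9964 cont=46.6850 V=47.9964[EX]; j=2 S=105.2500 intr=27.2600 cont=25.9486 V=27.2600[EX]; j=3 S=131.0744 intr=1.4356 cont=7.5354 V=7.5354[hold]; j=4 S=163.2351 intr=0.0000 cont=0.3269 V=0.3269[hold]  S*(4)=105.2500
k=3: j=0 S=75.7319 intr=56.7781 cont=55.4668 V=56.7781[EX]; j=1 S=94.3136 intr=38.1964 cont=36.8850 V=38.1964[EX]; j=2 S=117.4546 intr=15.0554 cont=16.8728 V=16.8728[hold]; j=3 S=146.2735 intr=0.0000 cont=3.7633 V=3.7633[hold]  S*(3)=94.3136
k=2: j=0 S=84.5136 intr=47.9964 cont=46.6850 V=47.9964[EX]; j=1 S=105.2500 intr=27.2600 cont=26.8808 V=27.2600[EX]; j=2 S=131.0744 intr=1.4356 cont=9.9815 V=9.9815[hold]  S*(2)=105.2500
k=1: j=0 S=94.3136 intr=38.1964 cont=36.8850 V=38.1964[EX]; j=1 S=117.4546 intr=15.0554 cont=18.1275 V=18.1275[hold]  S*(1)=94.3136
k=0: j=0 S=105.2500 intr=27.2600 cont=27.5244 V=27.5244[hold]  S*(0)=-

price = 27.5244
boundary = - 94.3136 105.2500 94.3136 105.2500 117.4546
tree:
27.5244
38.1964 18.1275
47.9964 27.2600 9.9815
56.7781 38.1964 16.8728 3.7633
64.6474 47.9964 27.2600 7.5354 0.3269
71.6989 56.7781 38.1964 15.0554 0.6850 0.0000
78.0177 64.6474 47.9964 27.2600 1.4356 0.0000 0.0000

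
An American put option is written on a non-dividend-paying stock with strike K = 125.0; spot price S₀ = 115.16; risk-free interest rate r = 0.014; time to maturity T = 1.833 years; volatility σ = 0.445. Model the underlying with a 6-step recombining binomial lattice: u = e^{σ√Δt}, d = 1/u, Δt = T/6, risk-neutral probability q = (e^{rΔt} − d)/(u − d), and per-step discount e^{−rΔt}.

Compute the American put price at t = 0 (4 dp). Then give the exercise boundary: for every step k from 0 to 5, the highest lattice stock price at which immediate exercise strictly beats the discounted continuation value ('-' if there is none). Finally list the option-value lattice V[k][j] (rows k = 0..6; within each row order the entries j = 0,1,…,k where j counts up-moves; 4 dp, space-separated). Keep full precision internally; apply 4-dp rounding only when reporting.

price = 32.1828
boundary = - - - 55.0609 70.4146 90.0497
tree:
32.1828
43.2500 18.8239
56.1568 27.7254 8.0117
69.9391 39.6749 13.2343 1.6389
81.9449 54.5854 21.6417 2.9787 0.0000
91.3330 69.9391 34.9503 5.4139 0.0000 0.0000
98.6740 81.9449 54.5854 9.8400 0.0000 0.0000 0.0000

Δt=0.30550, u=1.27885, d=0.78195, q=0.44744, disc=e^(-rΔt)=0.99573
k=6 terminal: V=max(K-S,0) → 98.6740 81.9449 54.5854 9.8400 0.0000 0.0000 0.0000
k=5: j=0 S=33.6670 intr=91.3330 cont=90.7995 V=91.3330[EX]; j=1 S=55.0609 intr=69.9391 cont=69.4056 V=69.9391[EX]; j=2 S=90.0497 intr=34.9503 cont=34.4168 V=34.9503[EX]; j=3 S=147.2723 intr=0.0000 cont=5.4139 V=5.4139[hold]; j=4 S=240.8572 intr=0.0000 cont=0.0000 V=0.0000[hold]; j=5 S=393.9113 intr=0.0000 cont=0.0000 V=0.0000[hold]  S*(5)=90.0497
k=4: j=0 S=43.0551 intr=81.9449 cont=81.4115 V=81.9449[EX]; j=1 S=70.4146 intr=54.5854 cont=54.0519 V=54.5854[EX]; j=2 S=115.1600 intr=9.8400 cont=21.6417 V=21.6417[hold]; j=3 S=188.3390 intr=0.0000 cont=2.9787 V=2.9787[hold]; j=4 S=308.0201 intr=0.0000 cont=0.0000 V=0.0000[hold]  S*(4)=70.4146
k=3: j=0 S=55.0609 intr=69.9391 cont=69.4056 V=69.9391[EX]; j=1 S=90.0497 intr=34.9503 cont=39.6749 V=39.6749[hold]; j=2 S=147.2723 intr=0.0000 cont=13.2343 V=13.2343[hold]; j=3 S=240.8572 intr=0.0000 cont=1.6389 V=1.6389[hold]  S*(3)=55.0609
k=2: j=0 S=70.4146 intr=54.5854 cont=56.1568 V=56.1568[hold]; j=1 S=115.1600 intr=9.8400 cont=27.7254 V=27.7254[hold]; j=2 S=188.3390 intr=0.0000 cont=8.0117 V=8.0117[hold]  S*(2)=-
k=1: j=0 S=90.0497 intr=34.9503 cont=43.2500 V=43.2500[hold]; j=1 S=147.2723 intr=0.0000 cont=18.8239 V=18.8239[hold]  S*(1)=-
k=0: j=0 S=115.1600 intr=9.8400 cont=32.1828 V=32.1828[hold]  S*(0)=-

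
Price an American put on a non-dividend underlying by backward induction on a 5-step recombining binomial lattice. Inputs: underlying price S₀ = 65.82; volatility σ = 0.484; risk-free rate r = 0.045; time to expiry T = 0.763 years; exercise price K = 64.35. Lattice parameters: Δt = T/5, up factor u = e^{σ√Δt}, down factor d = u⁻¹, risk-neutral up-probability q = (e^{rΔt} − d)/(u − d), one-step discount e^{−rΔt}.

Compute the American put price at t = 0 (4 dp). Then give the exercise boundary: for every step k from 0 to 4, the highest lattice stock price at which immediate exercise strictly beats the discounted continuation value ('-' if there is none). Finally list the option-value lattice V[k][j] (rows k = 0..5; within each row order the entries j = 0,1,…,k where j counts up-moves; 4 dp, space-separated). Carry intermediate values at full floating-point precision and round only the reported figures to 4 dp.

price = 9.7167
boundary = - - - 37.3269 45.0956
tree:
9.7167
14.2199 4.8009
20.0642 7.8635 1.4313
27.0231 12.5415 2.7242 0.0000
33.4535 19.2544 5.1851 0.0000 0.0000
38.7761 27.0231 9.8689 0.0000 0.0000 0.0000

params: Δt=0.15260 u=1.20813 d=0.82773 q=0.47099 e^(-rΔt)=0.99316
t_5 payoffs: 38.7761 27.0231 9.8689 0.0000 0.0000 0.0000
t_4: node(4,0) S=30.8965 payoff=33.4535 vs cont=33.0131 → 33.4535 [stop]  node(4,1) S=45.0956 payoff=19.2544 vs cont=18.8141 → 19.2544 [stop]  node(4,2) S=65.8200 payoff=0.0000 vs cont=5.1851 → 5.1851 [wait]  node(4,3) S=96.0687 payoff=0.0000 vs cont=0.0000 → 0.0000 [wait]  node(4,4) S=140.2188 payoff=0.0000 vs cont=0.0000 → 0.0000 [wait]  ⇒ S*(4)=45.0956
t_3: node(3,0) S=37.3269 payoff=27.0231 vs cont=26.5827 → 27.0231 [stop]  node(3,1) S=54.4811 payoff=9.8689 vs cont=12.5415 → 12.5415 [wait]  node(3,2) S=79.5188 payoff=0.0000 vs cont=2.7242 → 2.7242 [wait]  node(3,3) S=116.0631 payoff=0.0000 vs cont=0.0000 → 0.0000 [wait]  ⇒ S*(3)=37.3269
t_2: node(2,0) S=45.0956 payoff=19.2544 vs cont=20.0642 → 20.0642 [wait]  node(2,1) S=65.8200 payoff=0.0000 vs cont=7.8635 → 7.8635 [wait]  node(2,2) S=96.0687 payoff=0.0000 vs cont=1.4313 → 1.4313 [wait]  ⇒ S*(2)=-
t_1: node(1,0) S=54.4811 payoff=9.8689 vs cont=14.2199 → 14.2199 [wait]  node(1,1) S=79.5188 payoff=0.0000 vs cont=4.8009 → 4.8009 [wait]  ⇒ S*(1)=-
t_0: node(0,0) S=65.8200 payoff=0.0000 vs cont=9.7167 → 9.7167 [wait]  ⇒ S*(0)=-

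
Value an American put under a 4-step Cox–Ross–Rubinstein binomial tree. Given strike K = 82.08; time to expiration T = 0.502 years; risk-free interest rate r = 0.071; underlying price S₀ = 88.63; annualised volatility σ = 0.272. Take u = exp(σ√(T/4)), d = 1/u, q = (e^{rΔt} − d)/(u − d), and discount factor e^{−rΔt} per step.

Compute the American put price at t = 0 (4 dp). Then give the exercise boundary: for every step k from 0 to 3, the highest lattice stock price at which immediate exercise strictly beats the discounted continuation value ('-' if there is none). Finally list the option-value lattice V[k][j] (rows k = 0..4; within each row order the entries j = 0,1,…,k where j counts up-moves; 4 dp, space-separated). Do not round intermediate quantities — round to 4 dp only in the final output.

Δt=0.12550, u=1.10115, d=0.90814, q=0.52230, disc=e^(-rΔt)=0.99113
k=4 terminal: V=max(K-S,0) → 21.7979 8.9855 0.0000 0.0000 0.0000
k=3: j=0 S=66.3799 intr=15.7001 cont=14.9720 V=15.7001[EX]; j=1 S=80.4883 intr=1.5917 cont=4.2543 V=4.2543[hold]; j=2 S=97.5953 intr=0.0000 cont=0.0000 V=0.0000[hold]; j=3 S=118.3382 intr=0.0000 cont=0.0000 V=0.0000[hold]  S*(3)=66.3799
k=2: j=0 S=73.0945 intr=8.9855 cont=9.6357 V=9.6357[hold]; j=1 S=88.6300 intr=0.0000 cont=2.0143 V=2.0143[hold]; j=2 S=107.4674 intr=0.0000 cont=0.0000 V=0.0000[hold]  S*(2)=-
k=1: j=0 S=80.4883 intr=1.5917 cont=5.6049 V=5.6049[hold]; j=1 S=97.5953 intr=0.0000 cont=0.9537 V=0.9537[hold]  S*(1)=-
k=0: j=0 S=88.6300 intr=0.0000 cont=3.1474 V=3.1474[hold]  S*(0)=-

price = 3.1474
boundary = - - - 66.3799
tree:
3.1474
5.6049 0.9537
9.6357 2.0143 0.0000
15.7001 4.2543 0.0000 0.0000
21.7979 8.9855 0.0000 0.0000 0.0000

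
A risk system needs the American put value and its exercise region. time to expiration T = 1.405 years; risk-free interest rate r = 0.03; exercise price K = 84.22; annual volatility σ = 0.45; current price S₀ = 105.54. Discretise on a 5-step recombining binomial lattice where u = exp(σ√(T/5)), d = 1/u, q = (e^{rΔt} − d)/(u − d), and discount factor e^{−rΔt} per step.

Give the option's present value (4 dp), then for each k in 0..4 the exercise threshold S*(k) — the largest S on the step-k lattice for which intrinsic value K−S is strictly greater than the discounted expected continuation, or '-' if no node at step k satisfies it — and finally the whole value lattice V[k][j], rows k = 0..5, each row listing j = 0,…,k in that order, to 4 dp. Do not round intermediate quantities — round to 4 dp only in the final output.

price = 9.2226
boundary = - - - 51.5970 65.4971
tree:
9.2226
14.5189 3.1309
22.2160 5.6865 0.1672
32.6230 10.3217 0.3112 0.0000
43.5732 18.7229 0.5792 0.0000 0.0000
52.1995 32.6230 1.0782 0.0000 0.0000 0.0000

params: Δt=0.28100 u=1.26940 d=0.78778 q=0.45822 e^(-rΔt)=0.99161
t_5 payoffs: 52.1995 32.6230 1.0782 0.0000 0.0000 0.0000
t_4: node(4,0) S=40.6468 payoff=43.5732 vs cont=42.8662 → 43.5732 [stop]  node(4,1) S=65.4971 payoff=18.7229 vs cont=18.0160 → 18.7229 [stop]  node(4,2) S=105.5400 payoff=0.0000 vs cont=0.5792 → 0.5792 [wait]  node(4,3) S=170.0640 payoff=0.0000 vs cont=0.0000 → 0.0000 [wait]  node(4,4) S=274.0361 payoff=0.0000 vs cont=0.0000 → 0.0000 [wait]  ⇒ S*(4)=65.4971
t_3: node(3,0) S=51.5970 payoff=32.6230 vs cont=31.9161 → 32.6230 [stop]  node(3,1) S=83.1418 payoff=1.0782 vs cont=10.3217 → 10.3217 [wait]  node(3,2) S=133.9722 payoff=0.0000 vs cont=0.3112 → 0.3112 [wait]  node(3,3) S=215.8789 payoff=0.0000 vs cont=0.0000 → 0.0000 [wait]  ⇒ S*(3)=51.5970
t_2: node(2,0) S=65.4971 payoff=18.7229 vs cont=22.2160 → 22.2160 [wait]  node(2,1) S=105.5400 payoff=0.0000 vs cont=5.6865 → 5.6865 [wait]  node(2,2) S=170.0640 payoff=0.0000 vs cont=0.1672 → 0.1672 [wait]  ⇒ S*(2)=-
t_1: node(1,0) S=83.1418 payoff=1.0782 vs cont=14.5189 → 14.5189 [wait]  node(1,1) S=133.9722 payoff=0.0000 vs cont=3.1309 → 3.1309 [wait]  ⇒ S*(1)=-
t_0: node(0,0) S=105.5400 payoff=0.0000 vs cont=9.2226 → 9.2226 [wait]  ⇒ S*(0)=-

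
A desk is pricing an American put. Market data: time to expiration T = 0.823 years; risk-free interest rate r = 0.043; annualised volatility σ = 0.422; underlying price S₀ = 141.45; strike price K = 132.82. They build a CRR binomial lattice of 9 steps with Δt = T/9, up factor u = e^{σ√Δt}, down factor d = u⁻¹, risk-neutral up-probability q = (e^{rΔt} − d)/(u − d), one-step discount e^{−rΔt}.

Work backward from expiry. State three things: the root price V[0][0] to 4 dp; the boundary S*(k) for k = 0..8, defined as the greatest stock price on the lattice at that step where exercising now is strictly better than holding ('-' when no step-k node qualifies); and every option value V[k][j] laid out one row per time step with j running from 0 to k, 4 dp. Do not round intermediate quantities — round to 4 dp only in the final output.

params: Δt=0.09144 u=1.13611 d=0.88019 q=0.48354 e^(-rΔt)=0.99608
t_9 payoffs: 87.9648 74.9231 58.0896 36.3617 8.3164 0.0000 0.0000 0.0000 0.0000 0.0000
t_8: node(8,0) S=50.9605 payoff=81.8595 vs cont=81.3382 → 81.8595 [stop]  node(8,1) S=65.7773 payoff=67.0427 vs cont=66.5214 → 67.0427 [stop]  node(8,2) S=84.9021 payoff=47.9179 vs cont=47.3967 → 47.9179 [stop]  node(8,3) S=109.5874 payoff=23.2326 vs cont=22.7113 → 23.2326 [stop]  node(8,4) S=141.4500 payoff=0.0000 vs cont=4.2783 → 4.2783 [wait]  node(8,5) S=182.5766 payoff=0.0000 vs cont=0.0000 → 0.0000 [wait]  node(8,6) S=235.6609 payoff=0.0000 vs cont=0.0000 → 0.0000 [wait]  node(8,7) S=304.1794 payoff=0.0000 vs cont=0.0000 → 0.0000 [wait]  node(8,8) S=392.6197 payoff=0.0000 vs cont=0.0000 → 0.0000 [wait]  ⇒ S*(8)=109.5874
t_7: node(7,0) S=57.8969 payoff=74.9231 vs cont=74.4019 → 74.9231 [stop]  node(7,1) S=74.7304 payoff=58.0896 vs cont=57.5684 → 58.0896 [stop]  node(7,2) S=96.4583 payoff=36.3617 vs cont=35.8405 → 36.3617 [stop]  node(7,3) S=124.5036 payoff=8.3164 vs cont=14.0123 → 14.0123 [wait]  node(7,4) S=160.7030 payoff=0.0000 vs cont=2.2009 → 2.2009 [wait]  node(7,5) S=207.4275 payoff=0.0000 vs cont=0.0000 → 0.0000 [wait]  node(7,6) S=267.7371 payoff=0.0000 vs cont=0.0000 → 0.0000 [wait]  node(7,7) S=345.5818 payoff=0.0000 vs cont=0.0000 → 0.0000 [wait]  ⇒ S*(7)=96.4583
t_6: node(6,0) S=65.7773 payoff=67.0427 vs cont=66.5214 → 67.0427 [stop]  node(6,1) S=84.9021 payoff=47.9179 vs cont=47.3967 → 47.9179 [stop]  node(6,2) S=109.5874 payoff=23.2326 vs cont=25.4547 → 25.4547 [wait]  node(6,3) S=141.4500 payoff=0.0000 vs cont=8.2685 → 8.2685 [wait]  node(6,4) S=182.5766 payoff=0.0000 vs cont=1.1322 → 1.1322 [wait]  node(6,5) S=235.6609 payoff=0.0000 vs cont=0.0000 → 0.0000 [wait]  node(6,6) S=304.1794 payoff=0.0000 vs cont=0.0000 → 0.0000 [wait]  ⇒ S*(6)=84.9021
t_5: node(5,0) S=74.7304 payoff=58.0896 vs cont=57.5684 → 58.0896 [stop]  node(5,1) S=96.4583 payoff=36.3617 vs cont=36.9107 → 36.9107 [wait]  node(5,2) S=124.5036 payoff=8.3164 vs cont=17.0773 → 17.0773 [wait]  node(5,3) S=160.7030 payoff=0.0000 vs cont=4.7990 → 4.7990 [wait]  node(5,4) S=207.4275 payoff=0.0000 vs cont=0.5825 → 0.5825 [wait]  node(5,5) S=267.7371 payoff=0.0000 vs cont=0.0000 → 0.0000 [wait]  ⇒ S*(5)=74.7304
t_4: node(4,0) S=84.9021 payoff=47.9179 vs cont=47.6611 → 47.9179 [stop]  node(4,1) S=109.5874 payoff=23.2326 vs cont=27.2133 → 27.2133 [wait]  node(4,2) S=141.4500 payoff=0.0000 vs cont=11.0966 → 11.0966 [wait]  node(4,3) S=182.5766 payoff=0.0000 vs cont=2.7493 → 2.7493 [wait]  node(4,4) S=235.6609 payoff=0.0000 vs cont=0.2996 → 0.2996 [wait]  ⇒ S*(4)=84.9021
t_3: node(3,0) S=96.4583 payoff=36.3617 vs cont=37.7578 → 37.7578 [wait]  node(3,1) S=124.5036 payoff=8.3164 vs cont=19.3441 → 19.3441 [wait]  node(3,2) S=160.7030 payoff=0.0000 vs cont=7.0327 → 7.0327 [wait]  node(3,3) S=207.4275 payoff=0.0000 vs cont=1.5587 → 1.5587 [wait]  ⇒ S*(3)=-
t_2: node(2,0) S=109.5874 payoff=23.2326 vs cont=28.7409 → 28.7409 [wait]  node(2,1) S=141.4500 payoff=0.0000 vs cont=13.3385 → 13.3385 [wait]  node(2,2) S=182.5766 payoff=0.0000 vs cont=4.3686 → 4.3686 [wait]  ⇒ S*(2)=-
t_1: node(1,0) S=124.5036 payoff=8.3164 vs cont=21.2097 → 21.2097 [wait]  node(1,1) S=160.7030 payoff=0.0000 vs cont=8.9659 → 8.9659 [wait]  ⇒ S*(1)=-
t_0: node(0,0) S=141.4500 payoff=0.0000 vs cont=15.2294 → 15.2294 [wait]  ⇒ S*(0)=-

price = 15.2294
boundary = - - - - 84.9021 74.7304 84.9021 96.4583 109.5874
tree:
15.2294
21.2097 8.9659
28.7409 13.3385 4.3686
37.7578 19.3441 7.0327 1.5587
47.9179 27.2133 11.0966 2.7493 0.2996
58.0896 36.9107 17.0773 4.7990 0.5825 0.0000
67.0427 47.9179 25.4547 8.2685 1.1322 0.0000 0.0000
74.9231 58.0896 36.3617 14.0123 2.2009 0.0000 0.0000 0.0000
81.8595 67.0427 47.9179 23.2326 4.2783 0.0000 0.0000 0.0000 0.0000
87.9648 74.9231 58.0896 36.3617 8.3164 0.0000 0.0000 0.0000 0.0000 0.0000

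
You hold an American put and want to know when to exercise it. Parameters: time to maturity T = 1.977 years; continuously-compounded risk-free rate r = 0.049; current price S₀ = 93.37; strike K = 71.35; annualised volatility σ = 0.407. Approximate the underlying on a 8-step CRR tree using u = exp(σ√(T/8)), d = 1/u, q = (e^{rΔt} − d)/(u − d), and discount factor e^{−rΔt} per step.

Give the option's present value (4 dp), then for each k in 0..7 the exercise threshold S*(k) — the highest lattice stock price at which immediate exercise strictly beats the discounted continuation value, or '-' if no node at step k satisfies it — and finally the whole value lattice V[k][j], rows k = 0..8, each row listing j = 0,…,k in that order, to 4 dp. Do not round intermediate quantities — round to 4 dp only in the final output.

price = 7.6013
boundary = - - - - 41.5652 33.9517 41.5652 50.8861
tree:
7.6013
11.1796 3.9101
16.0144 6.2153 1.5070
22.2402 9.6629 2.6307 0.3256
29.7848 14.6153 4.5324 0.6331 0.0000
37.3983 21.3465 7.6797 1.2311 0.0000 0.0000
43.6173 29.7848 12.7287 2.3940 0.0000 0.0000 0.0000
48.6972 37.3983 20.4639 4.6553 0.0000 0.0000 0.0000 0.0000
52.8465 43.6173 29.7848 9.0528 0.0000 0.0000 0.0000 0.0000 0.0000

params: Δt=0.24713 u=1.22425 d=0.81683 q=0.47949 e^(-rΔt)=0.98796
t_8 payoffs: 52.8465 43.6173 29.7848 9.0528 0.0000 0.0000 0.0000 0.0000 0.0000
t_7: node(7,0) S=22.6528 payoff=48.6972 vs cont=47.8384 → 48.6972 [stop]  node(7,1) S=33.9517 payoff=37.3983 vs cont=36.5396 → 37.3983 [stop]  node(7,2) S=50.8861 payoff=20.4639 vs cont=19.6051 → 20.4639 [stop]  node(7,3) S=76.2672 payoff=0.0000 vs cont=4.6553 → 4.6553 [wait]  node(7,4) S=114.3080 payoff=0.0000 vs cont=0.0000 → 0.0000 [wait]  node(7,5) S=171.3228 payoff=0.0000 vs cont=0.0000 → 0.0000 [wait]  node(7,6) S=256.7756 payoff=0.0000 vs cont=0.0000 → 0.0000 [wait]  node(7,7) S=384.8507 payoff=0.0000 vs cont=0.0000 → 0.0000 [wait]  ⇒ S*(7)=50.8861
t_6: node(6,0) S=27.7327 payoff=43.6173 vs cont=42.7586 → 43.6173 [stop]  node(6,1) S=41.5652 payoff=29.7848 vs cont=28.9260 → 29.7848 [stop]  node(6,2) S=62.2972 payoff=9.0528 vs cont=12.7287 → 12.7287 [wait]  node(6,3) S=93.3700 payoff=0.0000 vs cont=2.3940 → 2.3940 [wait]  node(6,4) S=139.9413 payoff=0.0000 vs cont=0.0000 → 0.0000 [wait]  node(6,5) S=209.7416 payoff=0.0000 vs cont=0.0000 → 0.0000 [wait]  node(6,6) S=314.3569 payoff=0.0000 vs cont=0.0000 → 0.0000 [wait]  ⇒ S*(6)=41.5652
t_5: node(5,0) S=33.9517 payoff=37.3983 vs cont=36.5396 → 37.3983 [stop]  node(5,1) S=50.8861 payoff=20.4639 vs cont=21.3465 → 21.3465 [wait]  node(5,2) S=76.2672 payoff=0.0000 vs cont=7.6797 → 7.6797 [wait]  node(5,3) S=114.3080 payoff=0.0000 vs cont=1.2311 → 1.2311 [wait]  node(5,4) S=171.3228 payoff=0.0000 vs cont=0.0000 → 0.0000 [wait]  node(5,5) S=256.7756 payoff=0.0000 vs cont=0.0000 → 0.0000 [wait]  ⇒ S*(5)=33.9517
t_4: node(4,0) S=41.5652 payoff=29.7848 vs cont=29.3441 → 29.7848 [stop]  node(4,1) S=62.2972 payoff=9.0528 vs cont=14.6153 → 14.6153 [wait]  node(4,2) S=93.3700 payoff=0.0000 vs cont=4.5324 → 4.5324 [wait]  node(4,3) S=139.9413 payoff=0.0000 vs cont=0.6331 → 0.6331 [wait]  node(4,4) S=209.7416 payoff=0.0000 vs cont=0.0000 → 0.0000 [wait]  ⇒ S*(4)=41.5652
t_3: node(3,0) S=50.8861 payoff=20.4639 vs cont=22.2402 → 22.2402 [wait]  node(3,1) S=76.2672 payoff=0.0000 vs cont=9.6629 → 9.6629 [wait]  node(3,2) S=114.3080 payoff=0.0000 vs cont=2.6307 → 2.6307 [wait]  node(3,3) S=171.3228 payoff=0.0000 vs cont=0.3256 → 0.3256 [wait]  ⇒ S*(3)=-
t_2: node(2,0) S=62.2972 payoff=9.0528 vs cont=16.0144 → 16.0144 [wait]  node(2,1) S=93.3700 payoff=0.0000 vs cont=6.2153 → 6.2153 [wait]  node(2,2) S=139.9413 payoff=0.0000 vs cont=1.5070 → 1.5070 [wait]  ⇒ S*(2)=-
t_1: node(1,0) S=76.2672 payoff=0.0000 vs cont=11.1796 → 11.1796 [wait]  node(1,1) S=114.3080 payoff=0.0000 vs cont=3.9101 → 3.9101 [wait]  ⇒ S*(1)=-
t_0: node(0,0) S=93.3700 payoff=0.0000 vs cont=7.6013 → 7.6013 [wait]  ⇒ S*(0)=-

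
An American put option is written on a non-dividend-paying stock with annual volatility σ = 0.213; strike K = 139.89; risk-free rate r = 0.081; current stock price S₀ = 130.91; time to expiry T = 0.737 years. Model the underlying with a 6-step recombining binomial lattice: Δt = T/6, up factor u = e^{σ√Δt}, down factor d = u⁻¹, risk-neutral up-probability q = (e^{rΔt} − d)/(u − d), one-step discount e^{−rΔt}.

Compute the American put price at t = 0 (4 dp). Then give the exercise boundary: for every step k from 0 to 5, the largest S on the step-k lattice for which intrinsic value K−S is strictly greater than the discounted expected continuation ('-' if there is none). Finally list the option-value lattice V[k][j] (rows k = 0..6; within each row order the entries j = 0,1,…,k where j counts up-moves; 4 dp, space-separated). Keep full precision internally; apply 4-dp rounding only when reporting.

Δt=0.12283  u=1.07751  d=0.92807  q=0.54826  discount=0.99010
step 6 (expiry): payoffs max(K−S,0) = 56.2433 42.7741 27.1361 8.9800 0.0000 0.0000 0.0000
step 5: (k=5,j=0): S=90.1300, (K−S)⁺=49.7600, hold=48.3750 ⇒ V=49.7600 exercise | (k=5,j=1): S=104.6431, (K−S)⁺=35.2469, hold=33.8619 ⇒ V=35.2469 exercise | (k=5,j=2): S=121.4932, (K−S)⁺=18.3968, hold=17.0118 ⇒ V=18.3968 exercise | (k=5,j=3): S=141.0566, (K−S)⁺=0.0000, hold=4.0165 ⇒ V=4.0165 continue | (k=5,j=4): S=163.7702, (K−S)⁺=0.0000, hold=0.0000 ⇒ V=0.0000 continue | (k=5,j=5): S=190.1412, (K−S)⁺=0.0000, hold=0.0000 ⇒ V=0.0000 continue  boundary S*=121.4932
step 4: (k=4,j=0): S=97.1159, (K−S)⁺=42.7741, hold=41.3892 ⇒ V=42.7741 exercise | (k=4,j=1): S=112.7539, (K−S)⁺=27.1361, hold=25.7512 ⇒ V=27.1361 exercise | (k=4,j=2): S=130.9100, (K−S)⁺=8.9800, hold=10.4086 ⇒ V=10.4086 continue | (k=4,j=3): S=151.9897, (K−S)⁺=0.0000, hold=1.7965 ⇒ V=1.7965 continue | (k=4,j=4): S=176.4638, (K−S)⁺=0.0000, hold=0.0000 ⇒ V=0.0000 continue  boundary S*=112.7539
step 3: (k=3,j=0): S=104.6431, (K−S)⁺=35.2469, hold=33.8619 ⇒ V=35.2469 exercise | (k=3,j=1): S=121.4932, (K−S)⁺=18.3968, hold=17.7873 ⇒ V=18.3968 exercise | (k=3,j=2): S=141.0566, (K−S)⁺=0.0000, hold=5.6306 ⇒ V=5.6306 continue | (k=3,j=3): S=163.7702, (K−S)⁺=0.0000, hold=0.8035 ⇒ V=0.8035 continue  boundary S*=121.4932
step 2: (k=2,j=0): S=112.7539, (K−S)⁺=27.1361, hold=25.7512 ⇒ V=27.1361 exercise | (k=2,j=1): S=130.9100, (K−S)⁺=8.9800, hold=11.2848 ⇒ V=11.2848 continue | (k=2,j=2): S=151.9897, (K−S)⁺=0.0000, hold=2.9546 ⇒ V=2.9546 continue  boundary S*=112.7539
step 1: (k=1,j=0): S=121.4932, (K−S)⁺=18.3968, hold=18.2629 ⇒ V=18.3968 exercise | (k=1,j=1): S=141.0566, (K−S)⁺=0.0000, hold=6.6512 ⇒ V=6.6512 continue  boundary S*=121.4932
step 0: (k=0,j=0): S=130.9100, (K−S)⁺=8.9800, hold=11.8388 ⇒ V=11.8388 continue  boundary S*=-

price = 11.8388
boundary = - 121.4932 112.7539 121.4932 112.7539 121.4932
tree:
11.8388
18.3968 6.6512
27.1361 11.2848 2.9546
35.2469 18.3968 5.6306 0.8035
42.7741 27.1361 10.4086 1.7965 0.0000
49.7600 35.2469 18.3968 4.0165 0.0000 0.0000
56.2433 42.7741 27.1361 8.9800 0.0000 0.0000 0.0000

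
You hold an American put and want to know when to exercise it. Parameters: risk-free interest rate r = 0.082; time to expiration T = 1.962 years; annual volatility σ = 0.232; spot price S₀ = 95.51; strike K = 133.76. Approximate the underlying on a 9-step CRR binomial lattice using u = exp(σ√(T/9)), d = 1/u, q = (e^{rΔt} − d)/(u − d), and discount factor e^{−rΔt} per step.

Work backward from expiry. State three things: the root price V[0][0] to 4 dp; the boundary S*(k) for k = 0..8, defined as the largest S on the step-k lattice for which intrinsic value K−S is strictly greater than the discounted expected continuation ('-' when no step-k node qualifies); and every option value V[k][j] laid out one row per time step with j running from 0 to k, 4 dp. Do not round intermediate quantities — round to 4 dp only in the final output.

Δt=0.21800, u=1.11441, d=0.89734, q=0.55604, disc=e^(-rΔt)=0.98228
k=9 terminal: V=max(K-S,0) → 97.7306 89.0151 78.1912 64.7490 48.0552 27.3230 1.5758 0.0000 0.0000 0.0000
k=8: j=0 S=40.1513 intr=93.6087 cont=91.2388 V=93.6087[EX]; j=1 S=49.8640 intr=83.8960 cont=81.5261 V=83.8960[EX]; j=2 S=61.9262 intr=71.8338 cont=69.4639 V=71.8338[EX]; j=3 S=76.9063 intr=56.8537 cont=54.4839 V=56.8537[EX]; j=4 S=95.5100 intr=38.2500 cont=35.8802 V=38.2500[EX]; j=5 S=118.6140 intr=15.1460 cont=12.7761 V=15.1460[EX]; j=6 S=147.3070 intr=0.0000 cont=0.6872 V=0.6872[hold]; j=7 S=182.9407 intr=0.0000 cont=0.0000 V=0.0000[hold]; j=8 S=227.1944 intr=0.0000 cont=0.0000 V=0.0000[hold]  S*(8)=118.6140
k=7: j=0 S=44.7449 intr=89.0151 cont=86.6452 V=89.0151[EX]; j=1 S=55.5688 intr=78.1912 cont=75.8214 V=78.1912[EX]; j=2 S=69.0110 intr=64.7490 cont=62.3792 V=64.7490[EX]; j=3 S=85.7048 intr=48.0552 cont=45.6853 V=48.0552[EX]; j=4 S=106.4370 intr=27.3230 cont=24.9532 V=27.3230[EX]; j=5 S=132.1842 intr=1.5758 cont=6.9804 V=6.9804[hold]; j=6 S=164.1598 intr=0.0000 cont=0.2997 V=0.2997[hold]; j=7 S=203.8703 intr=0.0000 cont=0.0000 V=0.0000[hold]  S*(7)=106.4370
k=6: j=0 S=49.8640 intr=83.8960 cont=81.5261 V=83.8960[EX]; j=1 S=61.9262 intr=71.8338 cont=69.4639 V=71.8338[EX]; j=2 S=76.9063 intr=56.8537 cont=54.4839 V=56.8537[EX]; j=3 S=95.5100 intr=38.2500 cont=35.8802 V=38.2500[EX]; j=4 S=118.6140 intr=15.1460 cont=15.7281 V=15.7281[hold]; j=5 S=147.3070 intr=0.0000 cont=3.2078 V=3.2078[hold]; j=6 S=182.9407 intr=0.0000 cont=0.1307 V=0.1307[hold]  S*(6)=95.5100
k=5: j=0 S=55.5688 intr=78.1912 cont=75.8214 V=78.1912[EX]; j=1 S=69.0110 intr=64.7490 cont=62.3792 V=64.7490[EX]; j=2 S=85.7048 intr=48.0552 cont=45.6853 V=48.0552[EX]; j=3 S=106.4370 intr=27.3230 cont=25.2711 V=27.3230[EX]; j=4 S=132.1842 intr=1.5758 cont=8.6110 V=8.6110[hold]; j=5 S=164.1598 intr=0.0000 cont=1.4703 V=1.4703[hold]  S*(5)=106.4370
k=4: j=0 S=61.9262 intr=71.8338 cont=69.4639 V=71.8338[EX]; j=1 S=76.9063 intr=56.8537 cont=54.4839 V=56.8537[EX]; j=2 S=95.5100 intr=38.2500 cont=35.8802 V=38.2500[EX]; j=3 S=118.6140 intr=15.1460 cont=16.6187 V=16.6187[hold]; j=4 S=147.3070 intr=0.0000 cont=4.5583 V=4.5583[hold]  S*(4)=95.5100
k=3: j=0 S=69.0110 intr=64.7490 cont=62.3792 V=64.7490[EX]; j=1 S=85.7048 intr=48.0552 cont=45.6853 V=48.0552[EX]; j=2 S=106.4370 intr=27.3230 cont=25.7576 V=27.3230[EX]; j=3 S=132.1842 intr=1.5758 cont=9.7370 V=9.7370[hold]  S*(3)=106.4370
k=2: j=0 S=76.9063 intr=56.8537 cont=54.4839 V=56.8537[EX]; j=1 S=95.5100 intr=38.2500 cont=35.8802 V=38.2500[EX]; j=2 S=118.6140 intr=15.1460 cont=17.2337 V=17.2337[hold]  S*(2)=95.5100
k=1: j=0 S=85.7048 intr=48.0552 cont=45.6853 V=48.0552[EX]; j=1 S=106.4370 intr=27.3230 cont=26.0935 V=27.3230[EX]  S*(1)=106.4370
k=0: j=0 S=95.5100 intr=38.2500 cont=35.8802 V=38.2500[EX]  S*(0)=95.5100

price = 38.2500
boundary = 95.5100 106.4370 95.5100 106.4370 95.5100 106.4370 95.5100 106.4370 118.6140
tree:
38.2500
48.0552 27.3230
56.8537 38.2500 17.2337
64.7490 48.0552 27.3230 9.7370
71.8338 56.8537 38.2500 16.6187 4.5583
78.1912 64.7490 48.0552 27.3230 8.6110 1.4703
83.8960 71.8338 56.8537 38.2500 15.7281 3.2078 0.1307
89.0151 78.1912 64.7490 48.0552 27.3230 6.9804 0.2997 0.0000
93.6087 83.8960 71.8338 56.8537 38.2500 15.1460 0.6872 0.0000 0.0000
97.7306 89.0151 78.1912 64.7490 48.0552 27.3230 1.5758 0.0000 0.0000 0.0000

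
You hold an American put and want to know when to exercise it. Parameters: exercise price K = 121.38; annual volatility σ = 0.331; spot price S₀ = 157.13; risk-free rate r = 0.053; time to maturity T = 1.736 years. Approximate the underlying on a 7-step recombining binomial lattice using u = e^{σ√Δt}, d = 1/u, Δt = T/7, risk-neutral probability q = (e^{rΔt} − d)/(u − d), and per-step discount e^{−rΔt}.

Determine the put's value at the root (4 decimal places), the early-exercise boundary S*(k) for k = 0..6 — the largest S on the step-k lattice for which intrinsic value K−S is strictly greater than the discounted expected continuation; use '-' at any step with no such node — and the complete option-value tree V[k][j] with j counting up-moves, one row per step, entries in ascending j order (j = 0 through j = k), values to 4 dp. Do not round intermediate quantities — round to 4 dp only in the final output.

price = 7.3064
boundary = - - - - 81.2659 68.9161 81.2659
tree:
7.3064
11.7364 3.0496
18.3406 5.4126 0.7564
27.7031 9.4208 1.5293 0.0000
40.1141 15.9690 3.0919 0.0000 0.0000
52.4639 26.0633 6.2511 0.0000 0.0000 0.0000
62.9369 40.1141 12.6381 0.0000 0.0000 0.0000 0.0000
71.8184 52.4639 25.5512 0.0000 0.0000 0.0000 0.0000 0.0000

Δt=0.24800, u=1.17920, d=0.84803, q=0.49884, disc=e^(-rΔt)=0.98694
k=7 terminal: V=max(K-S,0) → 71.8184 52.4639 25.5512 0.0000 0.0000 0.0000 0.0000 0.0000
k=6: j=0 S=58.4431 intr=62.9369 cont=61.3519 V=62.9369[EX]; j=1 S=81.2659 intr=40.1141 cont=38.5291 V=40.1141[EX]; j=2 S=113.0014 intr=8.3786 cont=12.6381 V=12.6381[hold]; j=3 S=157.1300 intr=0.0000 cont=0.0000 V=0.0000[hold]; j=4 S=218.4914 intr=0.0000 cont=0.0000 V=0.0000[hold]; j=5 S=303.8154 intr=0.0000 cont=0.0000 V=0.0000[hold]; j=6 S=422.4595 intr=0.0000 cont=0.0000 V=0.0000[hold]  S*(6)=81.2659
k=5: j=0 S=68.9161 intr=52.4639 cont=50.8789 V=52.4639[EX]; j=1 S=95.8288 intr=25.5512 cont=26.0633 V=26.0633[hold]; j=2 S=133.2513 intr=0.0000 cont=6.2511 V=6.2511[hold]; j=3 S=185.2878 intr=0.0000 cont=0.0000 V=0.0000[hold]; j=4 S=257.6452 intr=0.0000 cont=0.0000 V=0.0000[hold]; j=5 S=358.2592 intr=0.0000 cont=0.0000 V=0.0000[hold]  S*(5)=68.9161
k=4: j=0 S=81.2659 intr=40.1141 cont=38.7812 V=40.1141[EX]; j=1 S=113.0014 intr=8.3786 cont=15.9690 V=15.9690[hold]; j=2 S=157.1300 intr=0.0000 cont=3.0919 V=3.0919[hold]; j=3 S=218.4914 intr=0.0000 cont=0.0000 V=0.0000[hold]; j=4 S=303.8154 intr=0.0000 cont=0.0000 V=0.0000[hold]  S*(4)=81.2659
k=3: j=0 S=95.8288 intr=25.5512 cont=27.7031 V=27.7031[hold]; j=1 S=133.2513 intr=0.0000 cont=9.4208 V=9.4208[hold]; j=2 S=185.2878 intr=0.0000 cont=1.5293 V=1.5293[hold]; j=3 S=257.6452 intr=0.0000 cont=0.0000 V=0.0000[hold]  S*(3)=-
k=2: j=0 S=113.0014 intr=8.3786 cont=18.3406 V=18.3406[hold]; j=1 S=157.1300 intr=0.0000 cont=5.4126 V=5.4126[hold]; j=2 S=218.4914 intr=0.0000 cont=0.7564 V=0.7564[hold]  S*(2)=-
k=1: j=0 S=133.2513 intr=0.0000 cont=11.7364 V=11.7364[hold]; j=1 S=185.2878 intr=0.0000 cont=3.0496 V=3.0496[hold]  S*(1)=-
k=0: j=0 S=157.1300 intr=0.0000 cont=7.3064 V=7.3064[hold]  S*(0)=-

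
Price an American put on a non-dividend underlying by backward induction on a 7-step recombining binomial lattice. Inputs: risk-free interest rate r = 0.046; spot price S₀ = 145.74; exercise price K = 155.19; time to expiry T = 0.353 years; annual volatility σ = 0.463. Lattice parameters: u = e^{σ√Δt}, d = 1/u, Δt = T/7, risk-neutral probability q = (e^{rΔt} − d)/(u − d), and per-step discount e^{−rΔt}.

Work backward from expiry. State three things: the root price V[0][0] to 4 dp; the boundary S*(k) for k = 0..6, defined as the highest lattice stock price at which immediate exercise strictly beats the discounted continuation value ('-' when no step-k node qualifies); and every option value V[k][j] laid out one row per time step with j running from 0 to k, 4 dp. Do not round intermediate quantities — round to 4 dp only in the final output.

price = 20.4528
boundary = - - - 106.6877 96.1523 106.6877 118.3775
tree:
20.4528
28.2998 12.2244
37.7971 18.3576 5.7749
48.5023 26.6188 9.6796 1.6593
59.0377 36.9339 15.8009 3.2306 0.0000
68.5327 48.5023 24.8356 6.2898 0.0000 0.0000
77.0902 59.0377 36.8125 12.2459 0.0000 0.0000 0.0000
84.8025 68.5327 48.5023 23.8418 0.0000 0.0000 0.0000 0.0000

Δt=0.05043  u=1.10957  d=0.90125  q=0.48518  discount=0.99768
step 7 (expiry): payoffs max(K−S,0) = 84.8025 68.5327 48.5023 23.8418 0.0000 0.0000 0.0000 0.0000
step 6: (k=6,j=0): S=78.0998, (K−S)⁺=77.0902, hold=76.7306 ⇒ V=77.0902 exercise | (k=6,j=1): S=96.1523, (K−S)⁺=59.0377, hold=58.6781 ⇒ V=59.0377 exercise | (k=6,j=2): S=118.3775, (K−S)⁺=36.8125, hold=36.4529 ⇒ V=36.8125 exercise | (k=6,j=3): S=145.7400, (K−S)⁺=9.4500, hold=12.2459 ⇒ V=12.2459 continue | (k=6,j=4): S=179.4272, (K−S)⁺=0.0000, hold=0.0000 ⇒ V=0.0000 continue | (k=6,j=5): S=220.9011, (K−S)⁺=0.0000, hold=0.0000 ⇒ V=0.0000 continue | (k=6,j=6): S=271.9615, (K−S)⁺=0.0000, hold=0.0000 ⇒ V=0.0000 continue  boundary S*=118.3775
step 5: (k=5,j=0): S=86.6573, (K−S)⁺=68.5327, hold=68.1732 ⇒ V=68.5327 exercise | (k=5,j=1): S=106.6877, (K−S)⁺=48.5023, hold=48.1427 ⇒ V=48.5023 exercise | (k=5,j=2): S=131.3482, (K−S)⁺=23.8418, hold=24.8356 ⇒ V=24.8356 continue | (k=5,j=3): S=161.7088, (K−S)⁺=0.0000, hold=6.2898 ⇒ V=6.2898 continue | (k=5,j=4): S=199.0871, (K−S)⁺=0.0000, hold=0.0000 ⇒ V=0.0000 continue | (k=5,j=5): S=245.1053, (K−S)⁺=0.0000, hold=0.0000 ⇒ V=0.0000 continue  boundary S*=106.6877
step 4: (k=4,j=0): S=96.1523, (K−S)⁺=59.0377, hold=58.6781 ⇒ V=59.0377 exercise | (k=4,j=1): S=118.3775, (K−S)⁺=36.8125, hold=36.9339 ⇒ V=36.9339 continue | (k=4,j=2): S=145.7400, (K−S)⁺=9.4500, hold=15.8009 ⇒ V=15.8009 continue | (k=4,j=3): S=179.4272, (K−S)⁺=0.0000, hold=3.2306 ⇒ V=3.2306 continue | (k=4,j=4): S=220.9011, (K−S)⁺=0.0000, hold=0.0000 ⇒ V=0.0000 continue  boundary S*=96.1523
step 3: (k=3,j=0): S=106.6877, (K−S)⁺=48.5023, hold=48.2015 ⇒ V=48.5023 exercise | (k=3,j=1): S=131.3482, (K−S)⁺=23.8418, hold=26.6188 ⇒ V=26.6188 continue | (k=3,j=2): S=161.7088, (K−S)⁺=0.0000, hold=9.6796 ⇒ V=9.6796 continue | (k=3,j=3): S=199.0871, (K−S)⁺=0.0000, hold=1.6593 ⇒ V=1.6593 continue  boundary S*=106.6877
step 2: (k=2,j=0): S=118.3775, (K−S)⁺=36.8125, hold=37.7971 ⇒ V=37.7971 continue | (k=2,j=1): S=145.7400, (K−S)⁺=9.4500, hold=18.3576 ⇒ V=18.3576 continue | (k=2,j=2): S=179.4272, (K−S)⁺=0.0000, hold=5.7749 ⇒ V=5.7749 continue  boundary S*=-
step 1: (k=1,j=0): S=131.3482, (K−S)⁺=23.8418, hold=28.2998 ⇒ V=28.2998 continue | (k=1,j=1): S=161.7088, (K−S)⁺=0.0000, hold=12.2244 ⇒ V=12.2244 continue  boundary S*=-
step 0: (k=0,j=0): S=145.7400, (K−S)⁺=9.4500, hold=20.4528 ⇒ V=20.4528 continue  boundary S*=-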